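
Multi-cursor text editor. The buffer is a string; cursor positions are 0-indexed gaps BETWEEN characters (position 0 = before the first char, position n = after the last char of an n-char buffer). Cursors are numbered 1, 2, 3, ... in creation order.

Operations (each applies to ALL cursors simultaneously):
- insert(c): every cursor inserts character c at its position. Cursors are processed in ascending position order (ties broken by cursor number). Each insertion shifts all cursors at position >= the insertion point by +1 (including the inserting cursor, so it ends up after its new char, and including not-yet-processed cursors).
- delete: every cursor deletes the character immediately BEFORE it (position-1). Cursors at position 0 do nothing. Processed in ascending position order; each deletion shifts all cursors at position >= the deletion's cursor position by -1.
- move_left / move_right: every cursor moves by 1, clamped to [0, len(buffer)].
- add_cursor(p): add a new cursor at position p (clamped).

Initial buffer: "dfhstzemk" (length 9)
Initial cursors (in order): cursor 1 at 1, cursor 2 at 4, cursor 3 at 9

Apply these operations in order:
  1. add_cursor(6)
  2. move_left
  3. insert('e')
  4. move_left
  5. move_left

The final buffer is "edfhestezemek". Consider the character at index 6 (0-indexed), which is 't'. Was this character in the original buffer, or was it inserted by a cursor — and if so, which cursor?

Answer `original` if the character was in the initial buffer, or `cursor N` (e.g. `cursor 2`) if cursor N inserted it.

Answer: original

Derivation:
After op 1 (add_cursor(6)): buffer="dfhstzemk" (len 9), cursors c1@1 c2@4 c4@6 c3@9, authorship .........
After op 2 (move_left): buffer="dfhstzemk" (len 9), cursors c1@0 c2@3 c4@5 c3@8, authorship .........
After op 3 (insert('e')): buffer="edfhestezemek" (len 13), cursors c1@1 c2@5 c4@8 c3@12, authorship 1...2..4...3.
After op 4 (move_left): buffer="edfhestezemek" (len 13), cursors c1@0 c2@4 c4@7 c3@11, authorship 1...2..4...3.
After op 5 (move_left): buffer="edfhestezemek" (len 13), cursors c1@0 c2@3 c4@6 c3@10, authorship 1...2..4...3.
Authorship (.=original, N=cursor N): 1 . . . 2 . . 4 . . . 3 .
Index 6: author = original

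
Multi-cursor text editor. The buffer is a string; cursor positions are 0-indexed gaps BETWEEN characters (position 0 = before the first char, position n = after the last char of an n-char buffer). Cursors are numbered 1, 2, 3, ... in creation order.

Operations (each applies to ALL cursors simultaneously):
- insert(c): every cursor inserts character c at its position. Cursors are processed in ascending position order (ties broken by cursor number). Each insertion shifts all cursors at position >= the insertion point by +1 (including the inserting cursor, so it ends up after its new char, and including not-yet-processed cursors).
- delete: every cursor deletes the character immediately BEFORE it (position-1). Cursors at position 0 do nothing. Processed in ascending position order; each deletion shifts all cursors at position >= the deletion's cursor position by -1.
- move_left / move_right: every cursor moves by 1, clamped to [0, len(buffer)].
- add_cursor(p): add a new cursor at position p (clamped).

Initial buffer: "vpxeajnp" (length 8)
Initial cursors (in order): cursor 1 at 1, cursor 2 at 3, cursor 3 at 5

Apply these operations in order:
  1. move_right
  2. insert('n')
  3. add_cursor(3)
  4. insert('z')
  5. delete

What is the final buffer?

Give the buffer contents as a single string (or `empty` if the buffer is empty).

After op 1 (move_right): buffer="vpxeajnp" (len 8), cursors c1@2 c2@4 c3@6, authorship ........
After op 2 (insert('n')): buffer="vpnxenajnnp" (len 11), cursors c1@3 c2@6 c3@9, authorship ..1..2..3..
After op 3 (add_cursor(3)): buffer="vpnxenajnnp" (len 11), cursors c1@3 c4@3 c2@6 c3@9, authorship ..1..2..3..
After op 4 (insert('z')): buffer="vpnzzxenzajnznp" (len 15), cursors c1@5 c4@5 c2@9 c3@13, authorship ..114..22..33..
After op 5 (delete): buffer="vpnxenajnnp" (len 11), cursors c1@3 c4@3 c2@6 c3@9, authorship ..1..2..3..

Answer: vpnxenajnnp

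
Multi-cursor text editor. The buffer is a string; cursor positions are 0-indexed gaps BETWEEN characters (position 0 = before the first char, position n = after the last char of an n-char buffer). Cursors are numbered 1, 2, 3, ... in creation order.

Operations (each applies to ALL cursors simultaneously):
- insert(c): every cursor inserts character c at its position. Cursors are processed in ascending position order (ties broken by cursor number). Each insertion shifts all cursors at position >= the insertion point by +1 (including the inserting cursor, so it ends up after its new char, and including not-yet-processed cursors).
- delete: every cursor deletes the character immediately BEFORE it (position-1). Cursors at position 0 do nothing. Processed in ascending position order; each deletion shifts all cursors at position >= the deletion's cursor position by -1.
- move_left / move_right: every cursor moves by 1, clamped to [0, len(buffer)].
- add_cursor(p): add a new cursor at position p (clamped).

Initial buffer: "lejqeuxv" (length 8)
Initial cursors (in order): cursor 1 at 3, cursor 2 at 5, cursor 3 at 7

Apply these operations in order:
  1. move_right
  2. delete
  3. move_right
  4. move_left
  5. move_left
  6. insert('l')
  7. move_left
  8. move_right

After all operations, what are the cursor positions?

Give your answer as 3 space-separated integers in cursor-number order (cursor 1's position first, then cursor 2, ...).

Answer: 3 6 6

Derivation:
After op 1 (move_right): buffer="lejqeuxv" (len 8), cursors c1@4 c2@6 c3@8, authorship ........
After op 2 (delete): buffer="lejex" (len 5), cursors c1@3 c2@4 c3@5, authorship .....
After op 3 (move_right): buffer="lejex" (len 5), cursors c1@4 c2@5 c3@5, authorship .....
After op 4 (move_left): buffer="lejex" (len 5), cursors c1@3 c2@4 c3@4, authorship .....
After op 5 (move_left): buffer="lejex" (len 5), cursors c1@2 c2@3 c3@3, authorship .....
After op 6 (insert('l')): buffer="leljllex" (len 8), cursors c1@3 c2@6 c3@6, authorship ..1.23..
After op 7 (move_left): buffer="leljllex" (len 8), cursors c1@2 c2@5 c3@5, authorship ..1.23..
After op 8 (move_right): buffer="leljllex" (len 8), cursors c1@3 c2@6 c3@6, authorship ..1.23..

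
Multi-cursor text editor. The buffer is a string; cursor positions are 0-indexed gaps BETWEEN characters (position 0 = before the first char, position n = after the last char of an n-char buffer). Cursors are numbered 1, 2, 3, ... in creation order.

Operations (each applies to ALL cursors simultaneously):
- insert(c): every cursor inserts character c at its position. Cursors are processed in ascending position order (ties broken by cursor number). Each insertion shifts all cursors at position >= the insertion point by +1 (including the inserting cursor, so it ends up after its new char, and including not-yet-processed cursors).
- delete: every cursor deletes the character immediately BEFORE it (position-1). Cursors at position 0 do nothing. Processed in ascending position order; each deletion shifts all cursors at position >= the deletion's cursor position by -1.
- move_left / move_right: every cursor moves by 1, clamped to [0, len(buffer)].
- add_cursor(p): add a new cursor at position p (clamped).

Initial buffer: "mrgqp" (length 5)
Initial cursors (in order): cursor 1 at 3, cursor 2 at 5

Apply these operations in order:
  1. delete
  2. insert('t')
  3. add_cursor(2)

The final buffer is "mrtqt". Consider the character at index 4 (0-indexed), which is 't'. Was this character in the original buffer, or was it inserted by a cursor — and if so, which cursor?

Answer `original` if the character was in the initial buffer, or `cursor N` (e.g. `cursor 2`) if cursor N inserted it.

Answer: cursor 2

Derivation:
After op 1 (delete): buffer="mrq" (len 3), cursors c1@2 c2@3, authorship ...
After op 2 (insert('t')): buffer="mrtqt" (len 5), cursors c1@3 c2@5, authorship ..1.2
After op 3 (add_cursor(2)): buffer="mrtqt" (len 5), cursors c3@2 c1@3 c2@5, authorship ..1.2
Authorship (.=original, N=cursor N): . . 1 . 2
Index 4: author = 2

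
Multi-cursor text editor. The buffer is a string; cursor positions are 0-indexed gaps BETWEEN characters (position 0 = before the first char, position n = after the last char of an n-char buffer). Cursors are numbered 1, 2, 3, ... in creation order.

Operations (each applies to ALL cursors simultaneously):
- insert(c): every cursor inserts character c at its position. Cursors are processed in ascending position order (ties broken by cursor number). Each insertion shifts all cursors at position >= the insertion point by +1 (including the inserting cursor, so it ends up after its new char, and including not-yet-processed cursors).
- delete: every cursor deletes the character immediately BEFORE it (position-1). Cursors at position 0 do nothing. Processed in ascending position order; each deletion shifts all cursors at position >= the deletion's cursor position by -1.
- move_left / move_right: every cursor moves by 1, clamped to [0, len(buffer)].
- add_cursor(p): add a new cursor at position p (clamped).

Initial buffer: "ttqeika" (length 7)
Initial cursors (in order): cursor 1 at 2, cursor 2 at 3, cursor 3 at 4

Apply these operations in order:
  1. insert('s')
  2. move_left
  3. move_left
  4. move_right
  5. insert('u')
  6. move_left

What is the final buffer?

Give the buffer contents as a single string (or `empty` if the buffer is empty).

After op 1 (insert('s')): buffer="ttsqsesika" (len 10), cursors c1@3 c2@5 c3@7, authorship ..1.2.3...
After op 2 (move_left): buffer="ttsqsesika" (len 10), cursors c1@2 c2@4 c3@6, authorship ..1.2.3...
After op 3 (move_left): buffer="ttsqsesika" (len 10), cursors c1@1 c2@3 c3@5, authorship ..1.2.3...
After op 4 (move_right): buffer="ttsqsesika" (len 10), cursors c1@2 c2@4 c3@6, authorship ..1.2.3...
After op 5 (insert('u')): buffer="ttusquseusika" (len 13), cursors c1@3 c2@6 c3@9, authorship ..11.22.33...
After op 6 (move_left): buffer="ttusquseusika" (len 13), cursors c1@2 c2@5 c3@8, authorship ..11.22.33...

Answer: ttusquseusika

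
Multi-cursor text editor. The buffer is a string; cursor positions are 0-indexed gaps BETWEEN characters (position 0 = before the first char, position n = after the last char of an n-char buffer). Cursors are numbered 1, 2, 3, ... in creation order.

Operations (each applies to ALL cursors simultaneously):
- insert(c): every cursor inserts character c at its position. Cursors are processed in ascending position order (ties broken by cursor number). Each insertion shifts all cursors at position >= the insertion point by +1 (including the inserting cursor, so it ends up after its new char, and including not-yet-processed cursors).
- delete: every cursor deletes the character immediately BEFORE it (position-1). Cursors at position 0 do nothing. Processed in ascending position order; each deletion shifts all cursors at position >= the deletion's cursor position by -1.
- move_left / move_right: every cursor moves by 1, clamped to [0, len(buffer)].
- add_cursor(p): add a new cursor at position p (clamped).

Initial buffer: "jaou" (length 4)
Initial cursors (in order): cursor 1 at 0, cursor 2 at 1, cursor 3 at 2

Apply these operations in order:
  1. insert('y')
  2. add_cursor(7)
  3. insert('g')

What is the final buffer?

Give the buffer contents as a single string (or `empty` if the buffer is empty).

After op 1 (insert('y')): buffer="yjyayou" (len 7), cursors c1@1 c2@3 c3@5, authorship 1.2.3..
After op 2 (add_cursor(7)): buffer="yjyayou" (len 7), cursors c1@1 c2@3 c3@5 c4@7, authorship 1.2.3..
After op 3 (insert('g')): buffer="ygjygaygoug" (len 11), cursors c1@2 c2@5 c3@8 c4@11, authorship 11.22.33..4

Answer: ygjygaygoug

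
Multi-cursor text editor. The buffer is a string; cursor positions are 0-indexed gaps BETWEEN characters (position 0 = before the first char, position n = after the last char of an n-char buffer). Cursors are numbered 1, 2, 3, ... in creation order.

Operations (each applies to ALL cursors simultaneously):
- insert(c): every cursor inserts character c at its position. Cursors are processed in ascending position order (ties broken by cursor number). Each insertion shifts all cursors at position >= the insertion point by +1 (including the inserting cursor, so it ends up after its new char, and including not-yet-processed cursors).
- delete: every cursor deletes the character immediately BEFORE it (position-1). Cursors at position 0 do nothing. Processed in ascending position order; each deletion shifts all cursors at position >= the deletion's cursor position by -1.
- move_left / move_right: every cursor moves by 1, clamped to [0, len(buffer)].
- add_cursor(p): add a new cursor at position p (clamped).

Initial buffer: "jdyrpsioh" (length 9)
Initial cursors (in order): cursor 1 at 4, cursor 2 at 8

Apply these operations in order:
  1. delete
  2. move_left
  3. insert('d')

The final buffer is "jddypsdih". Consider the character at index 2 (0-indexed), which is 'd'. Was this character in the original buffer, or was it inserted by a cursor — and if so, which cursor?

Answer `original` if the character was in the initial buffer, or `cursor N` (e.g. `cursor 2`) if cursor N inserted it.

After op 1 (delete): buffer="jdypsih" (len 7), cursors c1@3 c2@6, authorship .......
After op 2 (move_left): buffer="jdypsih" (len 7), cursors c1@2 c2@5, authorship .......
After op 3 (insert('d')): buffer="jddypsdih" (len 9), cursors c1@3 c2@7, authorship ..1...2..
Authorship (.=original, N=cursor N): . . 1 . . . 2 . .
Index 2: author = 1

Answer: cursor 1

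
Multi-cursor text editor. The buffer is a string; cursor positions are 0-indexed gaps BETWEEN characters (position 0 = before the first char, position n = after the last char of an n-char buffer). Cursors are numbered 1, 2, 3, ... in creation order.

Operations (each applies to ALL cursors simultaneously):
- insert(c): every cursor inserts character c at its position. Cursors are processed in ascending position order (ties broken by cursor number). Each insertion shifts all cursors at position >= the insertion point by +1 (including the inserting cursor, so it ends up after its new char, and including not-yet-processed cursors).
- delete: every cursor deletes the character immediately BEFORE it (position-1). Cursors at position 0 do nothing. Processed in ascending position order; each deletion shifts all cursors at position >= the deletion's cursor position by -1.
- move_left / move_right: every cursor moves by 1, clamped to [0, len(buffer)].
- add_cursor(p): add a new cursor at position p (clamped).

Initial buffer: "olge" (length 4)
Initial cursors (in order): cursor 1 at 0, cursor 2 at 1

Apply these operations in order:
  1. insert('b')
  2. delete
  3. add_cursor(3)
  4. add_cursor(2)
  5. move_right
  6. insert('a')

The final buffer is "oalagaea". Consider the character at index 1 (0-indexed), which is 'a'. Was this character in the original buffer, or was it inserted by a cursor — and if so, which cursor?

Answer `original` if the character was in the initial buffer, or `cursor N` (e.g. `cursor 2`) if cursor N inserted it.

Answer: cursor 1

Derivation:
After op 1 (insert('b')): buffer="boblge" (len 6), cursors c1@1 c2@3, authorship 1.2...
After op 2 (delete): buffer="olge" (len 4), cursors c1@0 c2@1, authorship ....
After op 3 (add_cursor(3)): buffer="olge" (len 4), cursors c1@0 c2@1 c3@3, authorship ....
After op 4 (add_cursor(2)): buffer="olge" (len 4), cursors c1@0 c2@1 c4@2 c3@3, authorship ....
After op 5 (move_right): buffer="olge" (len 4), cursors c1@1 c2@2 c4@3 c3@4, authorship ....
After op 6 (insert('a')): buffer="oalagaea" (len 8), cursors c1@2 c2@4 c4@6 c3@8, authorship .1.2.4.3
Authorship (.=original, N=cursor N): . 1 . 2 . 4 . 3
Index 1: author = 1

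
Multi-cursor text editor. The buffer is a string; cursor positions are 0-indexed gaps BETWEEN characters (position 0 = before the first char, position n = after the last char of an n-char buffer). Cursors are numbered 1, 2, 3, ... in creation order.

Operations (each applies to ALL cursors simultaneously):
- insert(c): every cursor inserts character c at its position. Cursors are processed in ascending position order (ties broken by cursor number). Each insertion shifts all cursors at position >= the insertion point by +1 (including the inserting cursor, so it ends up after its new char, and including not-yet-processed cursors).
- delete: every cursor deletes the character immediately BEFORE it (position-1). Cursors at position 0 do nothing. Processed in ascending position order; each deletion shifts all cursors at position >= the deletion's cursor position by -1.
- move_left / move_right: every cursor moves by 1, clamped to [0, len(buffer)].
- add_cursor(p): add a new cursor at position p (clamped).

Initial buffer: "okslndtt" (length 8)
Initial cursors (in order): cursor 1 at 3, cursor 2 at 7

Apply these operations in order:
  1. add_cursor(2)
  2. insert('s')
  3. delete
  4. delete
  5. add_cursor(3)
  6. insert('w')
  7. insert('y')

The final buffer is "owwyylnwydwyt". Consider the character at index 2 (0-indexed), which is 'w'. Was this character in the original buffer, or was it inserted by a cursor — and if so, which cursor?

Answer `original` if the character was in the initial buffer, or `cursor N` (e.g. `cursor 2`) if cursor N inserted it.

Answer: cursor 3

Derivation:
After op 1 (add_cursor(2)): buffer="okslndtt" (len 8), cursors c3@2 c1@3 c2@7, authorship ........
After op 2 (insert('s')): buffer="okssslndtst" (len 11), cursors c3@3 c1@5 c2@10, authorship ..3.1....2.
After op 3 (delete): buffer="okslndtt" (len 8), cursors c3@2 c1@3 c2@7, authorship ........
After op 4 (delete): buffer="olndt" (len 5), cursors c1@1 c3@1 c2@4, authorship .....
After op 5 (add_cursor(3)): buffer="olndt" (len 5), cursors c1@1 c3@1 c4@3 c2@4, authorship .....
After op 6 (insert('w')): buffer="owwlnwdwt" (len 9), cursors c1@3 c3@3 c4@6 c2@8, authorship .13..4.2.
After op 7 (insert('y')): buffer="owwyylnwydwyt" (len 13), cursors c1@5 c3@5 c4@9 c2@12, authorship .1313..44.22.
Authorship (.=original, N=cursor N): . 1 3 1 3 . . 4 4 . 2 2 .
Index 2: author = 3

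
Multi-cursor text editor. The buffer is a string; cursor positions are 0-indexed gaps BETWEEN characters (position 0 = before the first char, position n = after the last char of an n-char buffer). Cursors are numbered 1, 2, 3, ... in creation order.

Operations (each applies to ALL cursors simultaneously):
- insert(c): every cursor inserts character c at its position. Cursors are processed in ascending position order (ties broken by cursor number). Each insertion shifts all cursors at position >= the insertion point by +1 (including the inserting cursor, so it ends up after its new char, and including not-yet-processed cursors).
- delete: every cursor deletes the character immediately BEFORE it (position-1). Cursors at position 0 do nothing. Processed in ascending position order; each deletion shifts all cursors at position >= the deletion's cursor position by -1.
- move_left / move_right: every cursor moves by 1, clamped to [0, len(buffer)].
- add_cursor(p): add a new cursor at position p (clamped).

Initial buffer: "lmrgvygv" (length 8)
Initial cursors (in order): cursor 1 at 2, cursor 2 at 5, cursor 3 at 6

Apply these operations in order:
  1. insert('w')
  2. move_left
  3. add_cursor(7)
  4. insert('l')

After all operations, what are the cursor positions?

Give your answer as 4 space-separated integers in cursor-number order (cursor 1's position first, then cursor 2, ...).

After op 1 (insert('w')): buffer="lmwrgvwywgv" (len 11), cursors c1@3 c2@7 c3@9, authorship ..1...2.3..
After op 2 (move_left): buffer="lmwrgvwywgv" (len 11), cursors c1@2 c2@6 c3@8, authorship ..1...2.3..
After op 3 (add_cursor(7)): buffer="lmwrgvwywgv" (len 11), cursors c1@2 c2@6 c4@7 c3@8, authorship ..1...2.3..
After op 4 (insert('l')): buffer="lmlwrgvlwlylwgv" (len 15), cursors c1@3 c2@8 c4@10 c3@12, authorship ..11...224.33..

Answer: 3 8 12 10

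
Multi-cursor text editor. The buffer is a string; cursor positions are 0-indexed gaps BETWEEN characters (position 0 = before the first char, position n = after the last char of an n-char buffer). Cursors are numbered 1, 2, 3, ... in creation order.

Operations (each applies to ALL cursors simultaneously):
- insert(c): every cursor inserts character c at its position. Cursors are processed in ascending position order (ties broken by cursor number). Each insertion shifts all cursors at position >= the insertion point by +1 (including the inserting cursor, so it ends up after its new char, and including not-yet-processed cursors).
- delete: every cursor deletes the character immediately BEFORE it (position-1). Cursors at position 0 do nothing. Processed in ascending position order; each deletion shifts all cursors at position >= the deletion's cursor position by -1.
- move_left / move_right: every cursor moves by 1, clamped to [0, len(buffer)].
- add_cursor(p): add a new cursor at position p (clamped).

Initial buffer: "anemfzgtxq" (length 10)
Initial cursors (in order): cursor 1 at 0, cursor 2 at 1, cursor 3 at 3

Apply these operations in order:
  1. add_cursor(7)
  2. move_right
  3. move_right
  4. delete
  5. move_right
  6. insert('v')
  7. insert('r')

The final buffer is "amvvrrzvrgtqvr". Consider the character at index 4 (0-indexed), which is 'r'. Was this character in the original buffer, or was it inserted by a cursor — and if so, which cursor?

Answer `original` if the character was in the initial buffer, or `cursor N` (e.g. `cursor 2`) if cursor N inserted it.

After op 1 (add_cursor(7)): buffer="anemfzgtxq" (len 10), cursors c1@0 c2@1 c3@3 c4@7, authorship ..........
After op 2 (move_right): buffer="anemfzgtxq" (len 10), cursors c1@1 c2@2 c3@4 c4@8, authorship ..........
After op 3 (move_right): buffer="anemfzgtxq" (len 10), cursors c1@2 c2@3 c3@5 c4@9, authorship ..........
After op 4 (delete): buffer="amzgtq" (len 6), cursors c1@1 c2@1 c3@2 c4@5, authorship ......
After op 5 (move_right): buffer="amzgtq" (len 6), cursors c1@2 c2@2 c3@3 c4@6, authorship ......
After op 6 (insert('v')): buffer="amvvzvgtqv" (len 10), cursors c1@4 c2@4 c3@6 c4@10, authorship ..12.3...4
After op 7 (insert('r')): buffer="amvvrrzvrgtqvr" (len 14), cursors c1@6 c2@6 c3@9 c4@14, authorship ..1212.33...44
Authorship (.=original, N=cursor N): . . 1 2 1 2 . 3 3 . . . 4 4
Index 4: author = 1

Answer: cursor 1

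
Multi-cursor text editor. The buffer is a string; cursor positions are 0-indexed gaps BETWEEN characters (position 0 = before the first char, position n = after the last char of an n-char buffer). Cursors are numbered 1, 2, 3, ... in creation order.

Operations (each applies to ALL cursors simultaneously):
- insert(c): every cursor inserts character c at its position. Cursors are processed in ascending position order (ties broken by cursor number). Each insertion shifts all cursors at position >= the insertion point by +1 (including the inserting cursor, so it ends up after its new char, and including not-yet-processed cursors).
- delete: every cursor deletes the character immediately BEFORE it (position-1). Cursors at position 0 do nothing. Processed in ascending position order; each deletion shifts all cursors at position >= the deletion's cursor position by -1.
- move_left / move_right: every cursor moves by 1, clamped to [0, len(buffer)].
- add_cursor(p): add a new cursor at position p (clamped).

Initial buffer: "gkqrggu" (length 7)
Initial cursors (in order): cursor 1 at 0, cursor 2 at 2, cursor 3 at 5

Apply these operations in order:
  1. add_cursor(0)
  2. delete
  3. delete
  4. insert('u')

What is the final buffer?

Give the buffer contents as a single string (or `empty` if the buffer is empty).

After op 1 (add_cursor(0)): buffer="gkqrggu" (len 7), cursors c1@0 c4@0 c2@2 c3@5, authorship .......
After op 2 (delete): buffer="gqrgu" (len 5), cursors c1@0 c4@0 c2@1 c3@3, authorship .....
After op 3 (delete): buffer="qgu" (len 3), cursors c1@0 c2@0 c4@0 c3@1, authorship ...
After op 4 (insert('u')): buffer="uuuqugu" (len 7), cursors c1@3 c2@3 c4@3 c3@5, authorship 124.3..

Answer: uuuqugu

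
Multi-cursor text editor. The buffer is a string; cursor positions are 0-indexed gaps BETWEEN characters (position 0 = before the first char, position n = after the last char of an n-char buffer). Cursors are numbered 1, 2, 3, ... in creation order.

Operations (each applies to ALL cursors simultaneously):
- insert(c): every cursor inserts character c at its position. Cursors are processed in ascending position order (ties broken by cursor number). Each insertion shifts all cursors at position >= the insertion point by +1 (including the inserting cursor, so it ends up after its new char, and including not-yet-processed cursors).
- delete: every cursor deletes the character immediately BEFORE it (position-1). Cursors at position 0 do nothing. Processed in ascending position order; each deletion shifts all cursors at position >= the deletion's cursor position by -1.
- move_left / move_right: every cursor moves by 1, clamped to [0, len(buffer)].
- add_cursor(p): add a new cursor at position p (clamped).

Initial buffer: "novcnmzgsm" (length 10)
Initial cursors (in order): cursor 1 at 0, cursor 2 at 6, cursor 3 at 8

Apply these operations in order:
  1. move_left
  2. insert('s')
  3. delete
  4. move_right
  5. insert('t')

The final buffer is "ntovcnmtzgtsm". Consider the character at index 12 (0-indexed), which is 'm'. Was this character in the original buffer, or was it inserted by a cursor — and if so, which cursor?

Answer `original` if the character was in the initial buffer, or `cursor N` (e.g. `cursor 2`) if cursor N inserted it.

After op 1 (move_left): buffer="novcnmzgsm" (len 10), cursors c1@0 c2@5 c3@7, authorship ..........
After op 2 (insert('s')): buffer="snovcnsmzsgsm" (len 13), cursors c1@1 c2@7 c3@10, authorship 1.....2..3...
After op 3 (delete): buffer="novcnmzgsm" (len 10), cursors c1@0 c2@5 c3@7, authorship ..........
After op 4 (move_right): buffer="novcnmzgsm" (len 10), cursors c1@1 c2@6 c3@8, authorship ..........
After op 5 (insert('t')): buffer="ntovcnmtzgtsm" (len 13), cursors c1@2 c2@8 c3@11, authorship .1.....2..3..
Authorship (.=original, N=cursor N): . 1 . . . . . 2 . . 3 . .
Index 12: author = original

Answer: original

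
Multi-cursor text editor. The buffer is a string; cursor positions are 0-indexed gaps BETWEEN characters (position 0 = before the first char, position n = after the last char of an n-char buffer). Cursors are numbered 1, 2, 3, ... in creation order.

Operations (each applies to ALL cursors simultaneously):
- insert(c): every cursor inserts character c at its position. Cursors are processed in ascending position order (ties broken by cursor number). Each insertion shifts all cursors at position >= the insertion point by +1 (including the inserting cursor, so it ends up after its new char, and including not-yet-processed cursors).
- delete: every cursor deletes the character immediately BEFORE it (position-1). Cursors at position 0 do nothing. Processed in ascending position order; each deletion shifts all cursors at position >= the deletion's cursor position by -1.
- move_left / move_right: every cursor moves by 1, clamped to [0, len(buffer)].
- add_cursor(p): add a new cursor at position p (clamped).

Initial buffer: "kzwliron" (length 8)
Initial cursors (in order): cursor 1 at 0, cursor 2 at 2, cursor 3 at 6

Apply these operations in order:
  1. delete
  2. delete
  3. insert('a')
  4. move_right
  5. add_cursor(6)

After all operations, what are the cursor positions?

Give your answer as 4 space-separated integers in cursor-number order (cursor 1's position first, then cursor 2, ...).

Answer: 3 3 6 6

Derivation:
After op 1 (delete): buffer="kwlion" (len 6), cursors c1@0 c2@1 c3@4, authorship ......
After op 2 (delete): buffer="wlon" (len 4), cursors c1@0 c2@0 c3@2, authorship ....
After op 3 (insert('a')): buffer="aawlaon" (len 7), cursors c1@2 c2@2 c3@5, authorship 12..3..
After op 4 (move_right): buffer="aawlaon" (len 7), cursors c1@3 c2@3 c3@6, authorship 12..3..
After op 5 (add_cursor(6)): buffer="aawlaon" (len 7), cursors c1@3 c2@3 c3@6 c4@6, authorship 12..3..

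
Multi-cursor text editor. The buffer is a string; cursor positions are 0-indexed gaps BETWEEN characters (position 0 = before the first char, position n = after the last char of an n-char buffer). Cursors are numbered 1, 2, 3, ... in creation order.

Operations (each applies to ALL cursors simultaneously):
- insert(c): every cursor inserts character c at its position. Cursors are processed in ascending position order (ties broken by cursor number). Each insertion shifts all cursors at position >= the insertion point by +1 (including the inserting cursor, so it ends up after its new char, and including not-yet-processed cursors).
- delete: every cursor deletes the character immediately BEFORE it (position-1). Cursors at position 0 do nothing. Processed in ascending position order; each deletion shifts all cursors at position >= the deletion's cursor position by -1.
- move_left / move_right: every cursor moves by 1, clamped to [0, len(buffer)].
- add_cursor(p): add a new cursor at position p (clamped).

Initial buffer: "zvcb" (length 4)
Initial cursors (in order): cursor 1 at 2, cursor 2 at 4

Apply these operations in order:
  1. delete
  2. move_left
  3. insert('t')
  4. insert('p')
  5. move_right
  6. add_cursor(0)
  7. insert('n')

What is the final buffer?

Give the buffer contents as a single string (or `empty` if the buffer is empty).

After op 1 (delete): buffer="zc" (len 2), cursors c1@1 c2@2, authorship ..
After op 2 (move_left): buffer="zc" (len 2), cursors c1@0 c2@1, authorship ..
After op 3 (insert('t')): buffer="tztc" (len 4), cursors c1@1 c2@3, authorship 1.2.
After op 4 (insert('p')): buffer="tpztpc" (len 6), cursors c1@2 c2@5, authorship 11.22.
After op 5 (move_right): buffer="tpztpc" (len 6), cursors c1@3 c2@6, authorship 11.22.
After op 6 (add_cursor(0)): buffer="tpztpc" (len 6), cursors c3@0 c1@3 c2@6, authorship 11.22.
After op 7 (insert('n')): buffer="ntpzntpcn" (len 9), cursors c3@1 c1@5 c2@9, authorship 311.122.2

Answer: ntpzntpcn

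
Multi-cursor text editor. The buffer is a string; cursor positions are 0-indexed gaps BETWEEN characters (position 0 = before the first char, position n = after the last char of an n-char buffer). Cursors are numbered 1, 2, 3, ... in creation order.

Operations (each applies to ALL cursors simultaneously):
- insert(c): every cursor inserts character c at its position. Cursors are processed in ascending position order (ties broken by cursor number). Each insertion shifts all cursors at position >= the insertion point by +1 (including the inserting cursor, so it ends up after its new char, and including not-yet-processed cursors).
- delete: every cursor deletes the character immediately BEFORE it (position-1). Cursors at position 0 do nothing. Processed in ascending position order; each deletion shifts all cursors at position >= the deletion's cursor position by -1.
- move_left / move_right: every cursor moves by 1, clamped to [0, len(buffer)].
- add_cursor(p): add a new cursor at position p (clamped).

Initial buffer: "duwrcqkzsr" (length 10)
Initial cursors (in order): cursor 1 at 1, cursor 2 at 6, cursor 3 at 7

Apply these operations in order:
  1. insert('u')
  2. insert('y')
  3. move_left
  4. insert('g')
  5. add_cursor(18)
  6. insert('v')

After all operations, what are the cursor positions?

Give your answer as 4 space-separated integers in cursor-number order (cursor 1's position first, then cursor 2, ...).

After op 1 (insert('u')): buffer="duuwrcqukuzsr" (len 13), cursors c1@2 c2@8 c3@10, authorship .1.....2.3...
After op 2 (insert('y')): buffer="duyuwrcquykuyzsr" (len 16), cursors c1@3 c2@10 c3@13, authorship .11.....22.33...
After op 3 (move_left): buffer="duyuwrcquykuyzsr" (len 16), cursors c1@2 c2@9 c3@12, authorship .11.....22.33...
After op 4 (insert('g')): buffer="dugyuwrcqugykugyzsr" (len 19), cursors c1@3 c2@11 c3@15, authorship .111.....222.333...
After op 5 (add_cursor(18)): buffer="dugyuwrcqugykugyzsr" (len 19), cursors c1@3 c2@11 c3@15 c4@18, authorship .111.....222.333...
After op 6 (insert('v')): buffer="dugvyuwrcqugvykugvyzsvr" (len 23), cursors c1@4 c2@13 c3@18 c4@22, authorship .1111.....2222.3333..4.

Answer: 4 13 18 22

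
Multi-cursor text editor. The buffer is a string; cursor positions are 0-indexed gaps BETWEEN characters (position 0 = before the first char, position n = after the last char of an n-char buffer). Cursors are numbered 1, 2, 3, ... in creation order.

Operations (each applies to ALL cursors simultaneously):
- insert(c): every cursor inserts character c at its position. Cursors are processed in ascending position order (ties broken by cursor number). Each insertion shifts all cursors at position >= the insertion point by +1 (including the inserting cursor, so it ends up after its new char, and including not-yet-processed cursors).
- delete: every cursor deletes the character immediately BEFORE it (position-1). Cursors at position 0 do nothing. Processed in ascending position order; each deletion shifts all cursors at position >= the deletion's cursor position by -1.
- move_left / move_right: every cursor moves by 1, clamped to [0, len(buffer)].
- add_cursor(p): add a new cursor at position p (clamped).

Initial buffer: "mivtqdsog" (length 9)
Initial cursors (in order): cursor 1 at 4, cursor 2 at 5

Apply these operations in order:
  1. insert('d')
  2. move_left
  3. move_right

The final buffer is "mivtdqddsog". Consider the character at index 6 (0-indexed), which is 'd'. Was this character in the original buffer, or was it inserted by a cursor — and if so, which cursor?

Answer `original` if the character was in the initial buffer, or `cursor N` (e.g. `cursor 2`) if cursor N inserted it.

Answer: cursor 2

Derivation:
After op 1 (insert('d')): buffer="mivtdqddsog" (len 11), cursors c1@5 c2@7, authorship ....1.2....
After op 2 (move_left): buffer="mivtdqddsog" (len 11), cursors c1@4 c2@6, authorship ....1.2....
After op 3 (move_right): buffer="mivtdqddsog" (len 11), cursors c1@5 c2@7, authorship ....1.2....
Authorship (.=original, N=cursor N): . . . . 1 . 2 . . . .
Index 6: author = 2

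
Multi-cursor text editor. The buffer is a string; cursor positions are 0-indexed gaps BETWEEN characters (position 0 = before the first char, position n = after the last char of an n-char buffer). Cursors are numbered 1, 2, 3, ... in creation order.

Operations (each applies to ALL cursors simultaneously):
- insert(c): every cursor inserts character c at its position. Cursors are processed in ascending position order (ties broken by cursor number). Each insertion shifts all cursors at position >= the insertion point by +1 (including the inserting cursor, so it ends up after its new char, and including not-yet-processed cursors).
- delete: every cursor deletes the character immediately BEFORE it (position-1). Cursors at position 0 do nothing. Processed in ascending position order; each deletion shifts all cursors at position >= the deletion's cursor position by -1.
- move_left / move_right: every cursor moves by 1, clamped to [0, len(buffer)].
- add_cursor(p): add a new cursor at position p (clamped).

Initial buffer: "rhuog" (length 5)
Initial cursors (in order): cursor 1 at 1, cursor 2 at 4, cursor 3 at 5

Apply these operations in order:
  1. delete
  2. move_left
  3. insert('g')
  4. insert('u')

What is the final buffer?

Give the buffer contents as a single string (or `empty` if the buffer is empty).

Answer: guhgguuu

Derivation:
After op 1 (delete): buffer="hu" (len 2), cursors c1@0 c2@2 c3@2, authorship ..
After op 2 (move_left): buffer="hu" (len 2), cursors c1@0 c2@1 c3@1, authorship ..
After op 3 (insert('g')): buffer="ghggu" (len 5), cursors c1@1 c2@4 c3@4, authorship 1.23.
After op 4 (insert('u')): buffer="guhgguuu" (len 8), cursors c1@2 c2@7 c3@7, authorship 11.2323.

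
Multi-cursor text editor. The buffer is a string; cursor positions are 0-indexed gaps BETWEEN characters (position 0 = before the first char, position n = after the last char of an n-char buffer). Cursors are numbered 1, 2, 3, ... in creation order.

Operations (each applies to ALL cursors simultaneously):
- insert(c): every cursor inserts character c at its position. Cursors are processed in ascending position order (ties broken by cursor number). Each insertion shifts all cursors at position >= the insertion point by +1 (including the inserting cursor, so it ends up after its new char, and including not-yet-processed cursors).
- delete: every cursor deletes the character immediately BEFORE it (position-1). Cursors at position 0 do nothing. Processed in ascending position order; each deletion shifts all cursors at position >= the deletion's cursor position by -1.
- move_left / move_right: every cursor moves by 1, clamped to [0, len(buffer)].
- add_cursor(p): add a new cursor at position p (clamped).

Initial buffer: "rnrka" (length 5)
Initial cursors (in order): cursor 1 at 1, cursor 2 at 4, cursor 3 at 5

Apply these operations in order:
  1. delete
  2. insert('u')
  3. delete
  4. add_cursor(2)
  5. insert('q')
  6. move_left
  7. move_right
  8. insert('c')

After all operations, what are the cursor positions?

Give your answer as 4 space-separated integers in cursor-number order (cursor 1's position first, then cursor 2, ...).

Answer: 2 10 10 10

Derivation:
After op 1 (delete): buffer="nr" (len 2), cursors c1@0 c2@2 c3@2, authorship ..
After op 2 (insert('u')): buffer="unruu" (len 5), cursors c1@1 c2@5 c3@5, authorship 1..23
After op 3 (delete): buffer="nr" (len 2), cursors c1@0 c2@2 c3@2, authorship ..
After op 4 (add_cursor(2)): buffer="nr" (len 2), cursors c1@0 c2@2 c3@2 c4@2, authorship ..
After op 5 (insert('q')): buffer="qnrqqq" (len 6), cursors c1@1 c2@6 c3@6 c4@6, authorship 1..234
After op 6 (move_left): buffer="qnrqqq" (len 6), cursors c1@0 c2@5 c3@5 c4@5, authorship 1..234
After op 7 (move_right): buffer="qnrqqq" (len 6), cursors c1@1 c2@6 c3@6 c4@6, authorship 1..234
After op 8 (insert('c')): buffer="qcnrqqqccc" (len 10), cursors c1@2 c2@10 c3@10 c4@10, authorship 11..234234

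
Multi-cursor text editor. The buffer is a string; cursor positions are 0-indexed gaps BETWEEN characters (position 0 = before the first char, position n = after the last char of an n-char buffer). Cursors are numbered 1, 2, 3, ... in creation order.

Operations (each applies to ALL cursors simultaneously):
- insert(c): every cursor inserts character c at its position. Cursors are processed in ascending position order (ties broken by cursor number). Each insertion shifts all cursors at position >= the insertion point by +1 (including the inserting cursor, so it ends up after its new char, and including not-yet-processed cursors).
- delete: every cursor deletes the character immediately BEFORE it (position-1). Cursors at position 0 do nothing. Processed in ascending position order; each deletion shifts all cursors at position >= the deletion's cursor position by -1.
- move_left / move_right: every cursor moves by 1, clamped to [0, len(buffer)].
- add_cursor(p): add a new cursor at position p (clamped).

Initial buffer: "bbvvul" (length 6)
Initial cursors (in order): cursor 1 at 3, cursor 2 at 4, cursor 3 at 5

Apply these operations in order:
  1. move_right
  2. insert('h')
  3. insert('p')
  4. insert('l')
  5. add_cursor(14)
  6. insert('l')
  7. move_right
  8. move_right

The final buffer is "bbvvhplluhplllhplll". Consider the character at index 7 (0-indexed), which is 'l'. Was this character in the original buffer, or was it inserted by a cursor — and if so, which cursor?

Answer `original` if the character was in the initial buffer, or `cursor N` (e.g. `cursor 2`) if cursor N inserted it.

After op 1 (move_right): buffer="bbvvul" (len 6), cursors c1@4 c2@5 c3@6, authorship ......
After op 2 (insert('h')): buffer="bbvvhuhlh" (len 9), cursors c1@5 c2@7 c3@9, authorship ....1.2.3
After op 3 (insert('p')): buffer="bbvvhpuhplhp" (len 12), cursors c1@6 c2@9 c3@12, authorship ....11.22.33
After op 4 (insert('l')): buffer="bbvvhpluhpllhpl" (len 15), cursors c1@7 c2@11 c3@15, authorship ....111.222.333
After op 5 (add_cursor(14)): buffer="bbvvhpluhpllhpl" (len 15), cursors c1@7 c2@11 c4@14 c3@15, authorship ....111.222.333
After op 6 (insert('l')): buffer="bbvvhplluhplllhplll" (len 19), cursors c1@8 c2@13 c4@17 c3@19, authorship ....1111.2222.33433
After op 7 (move_right): buffer="bbvvhplluhplllhplll" (len 19), cursors c1@9 c2@14 c4@18 c3@19, authorship ....1111.2222.33433
After op 8 (move_right): buffer="bbvvhplluhplllhplll" (len 19), cursors c1@10 c2@15 c3@19 c4@19, authorship ....1111.2222.33433
Authorship (.=original, N=cursor N): . . . . 1 1 1 1 . 2 2 2 2 . 3 3 4 3 3
Index 7: author = 1

Answer: cursor 1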